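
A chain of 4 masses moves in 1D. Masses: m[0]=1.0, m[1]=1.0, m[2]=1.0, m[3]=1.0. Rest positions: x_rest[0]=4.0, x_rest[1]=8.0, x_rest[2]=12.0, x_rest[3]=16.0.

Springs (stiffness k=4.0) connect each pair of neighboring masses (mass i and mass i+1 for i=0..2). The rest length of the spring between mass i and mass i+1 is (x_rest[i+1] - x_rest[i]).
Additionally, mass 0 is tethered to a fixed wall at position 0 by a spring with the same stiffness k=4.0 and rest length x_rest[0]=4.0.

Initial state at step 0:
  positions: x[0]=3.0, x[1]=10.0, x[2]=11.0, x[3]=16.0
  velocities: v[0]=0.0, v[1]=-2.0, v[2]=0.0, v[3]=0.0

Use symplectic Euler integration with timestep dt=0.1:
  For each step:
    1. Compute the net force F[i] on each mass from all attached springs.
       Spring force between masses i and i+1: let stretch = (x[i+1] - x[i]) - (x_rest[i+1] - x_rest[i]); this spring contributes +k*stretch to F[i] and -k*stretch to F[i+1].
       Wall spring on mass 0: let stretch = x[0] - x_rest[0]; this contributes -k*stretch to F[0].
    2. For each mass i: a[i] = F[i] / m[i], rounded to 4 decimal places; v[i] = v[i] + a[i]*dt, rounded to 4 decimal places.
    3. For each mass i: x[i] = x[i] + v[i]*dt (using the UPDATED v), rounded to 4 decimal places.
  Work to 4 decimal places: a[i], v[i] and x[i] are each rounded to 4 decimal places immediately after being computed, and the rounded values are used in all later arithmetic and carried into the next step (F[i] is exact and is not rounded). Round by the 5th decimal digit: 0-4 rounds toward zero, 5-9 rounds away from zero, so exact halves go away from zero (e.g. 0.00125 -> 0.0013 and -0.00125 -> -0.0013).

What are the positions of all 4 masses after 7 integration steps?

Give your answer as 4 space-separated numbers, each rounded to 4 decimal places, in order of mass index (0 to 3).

Answer: 4.9299 5.7639 12.8076 15.6160

Derivation:
Step 0: x=[3.0000 10.0000 11.0000 16.0000] v=[0.0000 -2.0000 0.0000 0.0000]
Step 1: x=[3.1600 9.5600 11.1600 15.9600] v=[1.6000 -4.4000 1.6000 -0.4000]
Step 2: x=[3.4496 8.9280 11.4480 15.8880] v=[2.8960 -6.3200 2.8800 -0.7200]
Step 3: x=[3.8204 8.1777 11.8128 15.7984] v=[3.7075 -7.5034 3.6480 -0.8960]
Step 4: x=[4.2126 7.3985 12.1916 15.7094] v=[3.9223 -7.7923 3.7882 -0.8902]
Step 5: x=[4.5638 6.6836 12.5194 15.6397] v=[3.5116 -7.1494 3.2781 -0.6973]
Step 6: x=[4.8172 6.1173 12.7386 15.6052] v=[2.5340 -5.6630 2.1919 -0.3454]
Step 7: x=[4.9299 5.7639 12.8076 15.6160] v=[1.1272 -3.5345 0.6900 0.1080]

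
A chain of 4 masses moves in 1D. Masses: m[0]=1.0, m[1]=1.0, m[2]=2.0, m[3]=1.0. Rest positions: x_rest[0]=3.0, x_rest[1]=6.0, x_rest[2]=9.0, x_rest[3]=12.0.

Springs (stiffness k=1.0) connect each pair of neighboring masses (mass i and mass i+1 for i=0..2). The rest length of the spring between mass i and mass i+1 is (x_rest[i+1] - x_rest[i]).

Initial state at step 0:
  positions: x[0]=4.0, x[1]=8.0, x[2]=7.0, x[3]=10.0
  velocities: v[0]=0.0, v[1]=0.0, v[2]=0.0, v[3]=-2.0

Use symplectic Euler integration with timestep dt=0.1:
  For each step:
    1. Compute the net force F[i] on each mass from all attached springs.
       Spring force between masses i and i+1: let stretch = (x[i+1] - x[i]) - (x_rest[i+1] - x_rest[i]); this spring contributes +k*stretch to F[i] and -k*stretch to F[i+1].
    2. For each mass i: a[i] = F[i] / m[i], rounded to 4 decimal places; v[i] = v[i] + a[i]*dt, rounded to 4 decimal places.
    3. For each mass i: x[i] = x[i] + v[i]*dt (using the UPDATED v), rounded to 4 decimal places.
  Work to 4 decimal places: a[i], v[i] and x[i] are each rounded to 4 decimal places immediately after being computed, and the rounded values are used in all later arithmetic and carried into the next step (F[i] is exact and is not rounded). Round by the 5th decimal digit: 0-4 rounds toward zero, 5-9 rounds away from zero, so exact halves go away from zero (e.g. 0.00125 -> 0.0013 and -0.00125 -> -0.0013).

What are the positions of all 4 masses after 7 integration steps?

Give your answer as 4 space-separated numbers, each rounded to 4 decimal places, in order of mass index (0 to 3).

Step 0: x=[4.0000 8.0000 7.0000 10.0000] v=[0.0000 0.0000 0.0000 -2.0000]
Step 1: x=[4.0100 7.9500 7.0200 9.8000] v=[0.1000 -0.5000 0.2000 -2.0000]
Step 2: x=[4.0294 7.8513 7.0586 9.6022] v=[0.1940 -0.9870 0.3855 -1.9780]
Step 3: x=[4.0570 7.7065 7.1138 9.4090] v=[0.2762 -1.4485 0.5523 -1.9324]
Step 4: x=[4.0911 7.5192 7.1835 9.2228] v=[0.3412 -1.8727 0.6967 -1.8619]
Step 5: x=[4.1295 7.2943 7.2651 9.0462] v=[0.3840 -2.2491 0.8155 -1.7658]
Step 6: x=[4.1696 7.0375 7.3557 8.8818] v=[0.4005 -2.5685 0.9060 -1.6439]
Step 7: x=[4.2083 6.7552 7.4523 8.7322] v=[0.3873 -2.8235 0.9664 -1.4965]

Answer: 4.2083 6.7552 7.4523 8.7322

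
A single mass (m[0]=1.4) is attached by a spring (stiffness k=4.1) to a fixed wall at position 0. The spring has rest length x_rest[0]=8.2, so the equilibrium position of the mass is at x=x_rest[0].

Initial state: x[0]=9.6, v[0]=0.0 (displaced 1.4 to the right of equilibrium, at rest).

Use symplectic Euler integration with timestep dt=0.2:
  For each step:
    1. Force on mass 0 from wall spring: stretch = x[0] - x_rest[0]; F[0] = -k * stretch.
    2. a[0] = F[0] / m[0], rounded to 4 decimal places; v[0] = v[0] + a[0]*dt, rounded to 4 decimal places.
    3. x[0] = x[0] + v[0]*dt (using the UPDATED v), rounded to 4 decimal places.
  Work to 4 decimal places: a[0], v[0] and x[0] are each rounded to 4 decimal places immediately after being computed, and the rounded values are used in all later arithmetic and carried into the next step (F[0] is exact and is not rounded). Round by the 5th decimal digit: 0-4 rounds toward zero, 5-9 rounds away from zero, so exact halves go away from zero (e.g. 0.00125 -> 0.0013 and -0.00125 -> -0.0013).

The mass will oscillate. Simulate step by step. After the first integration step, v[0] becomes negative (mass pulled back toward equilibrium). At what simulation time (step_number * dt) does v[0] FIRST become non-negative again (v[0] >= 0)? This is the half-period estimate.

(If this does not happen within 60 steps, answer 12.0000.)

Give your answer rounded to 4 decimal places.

Step 0: x=[9.6000] v=[0.0000]
Step 1: x=[9.4360] v=[-0.8200]
Step 2: x=[9.1272] v=[-1.5439]
Step 3: x=[8.7098] v=[-2.0870]
Step 4: x=[8.2327] v=[-2.3856]
Step 5: x=[7.7517] v=[-2.4048]
Step 6: x=[7.3233] v=[-2.1422]
Step 7: x=[6.9976] v=[-1.6287]
Step 8: x=[6.8127] v=[-0.9244]
Step 9: x=[6.7903] v=[-0.1118]
Step 10: x=[6.9331] v=[0.7139]
First v>=0 after going negative at step 10, time=2.0000

Answer: 2.0000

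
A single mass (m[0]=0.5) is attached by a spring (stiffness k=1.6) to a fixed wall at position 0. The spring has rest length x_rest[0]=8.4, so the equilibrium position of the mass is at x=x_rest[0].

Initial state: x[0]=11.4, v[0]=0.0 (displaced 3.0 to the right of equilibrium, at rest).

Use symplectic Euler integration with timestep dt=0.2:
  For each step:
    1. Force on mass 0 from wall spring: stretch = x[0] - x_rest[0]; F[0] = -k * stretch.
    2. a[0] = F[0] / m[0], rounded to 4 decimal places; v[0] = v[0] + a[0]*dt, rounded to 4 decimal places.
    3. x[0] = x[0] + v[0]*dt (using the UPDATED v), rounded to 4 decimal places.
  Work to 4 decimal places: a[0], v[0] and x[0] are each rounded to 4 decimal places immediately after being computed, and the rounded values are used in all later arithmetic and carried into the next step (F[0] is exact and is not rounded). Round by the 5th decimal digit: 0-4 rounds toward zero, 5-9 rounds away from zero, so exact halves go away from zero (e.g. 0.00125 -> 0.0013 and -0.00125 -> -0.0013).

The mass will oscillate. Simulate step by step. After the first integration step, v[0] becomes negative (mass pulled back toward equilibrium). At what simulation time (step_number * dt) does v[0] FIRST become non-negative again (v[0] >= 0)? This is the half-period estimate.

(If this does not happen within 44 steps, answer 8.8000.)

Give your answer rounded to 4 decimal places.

Step 0: x=[11.4000] v=[0.0000]
Step 1: x=[11.0160] v=[-1.9200]
Step 2: x=[10.2972] v=[-3.5942]
Step 3: x=[9.3355] v=[-4.8084]
Step 4: x=[8.2541] v=[-5.4071]
Step 5: x=[7.1914] v=[-5.3137]
Step 6: x=[6.2834] v=[-4.5402]
Step 7: x=[5.6463] v=[-3.1856]
Step 8: x=[5.3617] v=[-1.4232]
Step 9: x=[5.4660] v=[0.5213]
First v>=0 after going negative at step 9, time=1.8000

Answer: 1.8000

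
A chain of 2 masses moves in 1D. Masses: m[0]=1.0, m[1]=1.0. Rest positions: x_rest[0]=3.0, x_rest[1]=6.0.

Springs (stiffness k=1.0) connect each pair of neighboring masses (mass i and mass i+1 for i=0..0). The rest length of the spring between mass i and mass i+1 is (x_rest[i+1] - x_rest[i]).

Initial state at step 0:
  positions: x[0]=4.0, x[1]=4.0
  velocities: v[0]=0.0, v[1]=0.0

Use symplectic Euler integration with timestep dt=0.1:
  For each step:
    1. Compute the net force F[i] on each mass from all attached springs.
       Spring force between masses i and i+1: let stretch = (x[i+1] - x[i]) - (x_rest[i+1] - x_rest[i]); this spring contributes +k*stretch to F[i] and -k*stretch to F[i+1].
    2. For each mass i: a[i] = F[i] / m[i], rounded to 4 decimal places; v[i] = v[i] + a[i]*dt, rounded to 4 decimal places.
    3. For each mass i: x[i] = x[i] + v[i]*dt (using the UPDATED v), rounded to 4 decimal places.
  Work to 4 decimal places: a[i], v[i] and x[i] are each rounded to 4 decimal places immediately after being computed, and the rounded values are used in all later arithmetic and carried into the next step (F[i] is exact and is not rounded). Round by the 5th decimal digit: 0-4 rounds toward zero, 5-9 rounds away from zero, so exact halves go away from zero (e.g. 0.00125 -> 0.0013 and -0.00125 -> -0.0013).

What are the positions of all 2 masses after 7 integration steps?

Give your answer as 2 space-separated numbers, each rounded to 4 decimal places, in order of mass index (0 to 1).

Answer: 3.2331 4.7670

Derivation:
Step 0: x=[4.0000 4.0000] v=[0.0000 0.0000]
Step 1: x=[3.9700 4.0300] v=[-0.3000 0.3000]
Step 2: x=[3.9106 4.0894] v=[-0.5940 0.5940]
Step 3: x=[3.8230 4.1770] v=[-0.8761 0.8761]
Step 4: x=[3.7089 4.2911] v=[-1.1407 1.1407]
Step 5: x=[3.5707 4.4294] v=[-1.3825 1.3825]
Step 6: x=[3.4110 4.5891] v=[-1.5966 1.5966]
Step 7: x=[3.2331 4.7670] v=[-1.7788 1.7788]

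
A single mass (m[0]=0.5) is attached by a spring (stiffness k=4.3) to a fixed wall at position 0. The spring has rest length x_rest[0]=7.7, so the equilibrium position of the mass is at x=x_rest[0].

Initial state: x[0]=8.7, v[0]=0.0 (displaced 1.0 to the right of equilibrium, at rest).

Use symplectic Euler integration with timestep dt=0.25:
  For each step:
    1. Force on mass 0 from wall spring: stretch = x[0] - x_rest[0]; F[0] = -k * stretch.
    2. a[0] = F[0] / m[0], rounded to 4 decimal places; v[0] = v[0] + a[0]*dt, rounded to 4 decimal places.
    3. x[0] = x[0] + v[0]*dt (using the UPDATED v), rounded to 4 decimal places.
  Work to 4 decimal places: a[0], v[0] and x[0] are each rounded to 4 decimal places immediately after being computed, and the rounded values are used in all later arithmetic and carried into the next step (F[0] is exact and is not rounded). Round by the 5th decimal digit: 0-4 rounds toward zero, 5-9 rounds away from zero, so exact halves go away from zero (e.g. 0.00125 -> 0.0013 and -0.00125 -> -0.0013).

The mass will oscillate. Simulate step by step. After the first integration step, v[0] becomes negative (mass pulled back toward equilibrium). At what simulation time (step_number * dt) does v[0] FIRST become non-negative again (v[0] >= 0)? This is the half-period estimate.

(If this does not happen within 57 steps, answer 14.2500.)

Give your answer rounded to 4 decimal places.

Answer: 1.2500

Derivation:
Step 0: x=[8.7000] v=[0.0000]
Step 1: x=[8.1625] v=[-2.1500]
Step 2: x=[7.3764] v=[-3.1444]
Step 3: x=[6.7642] v=[-2.4487]
Step 4: x=[6.6550] v=[-0.4367]
Step 5: x=[7.1075] v=[1.8101]
First v>=0 after going negative at step 5, time=1.2500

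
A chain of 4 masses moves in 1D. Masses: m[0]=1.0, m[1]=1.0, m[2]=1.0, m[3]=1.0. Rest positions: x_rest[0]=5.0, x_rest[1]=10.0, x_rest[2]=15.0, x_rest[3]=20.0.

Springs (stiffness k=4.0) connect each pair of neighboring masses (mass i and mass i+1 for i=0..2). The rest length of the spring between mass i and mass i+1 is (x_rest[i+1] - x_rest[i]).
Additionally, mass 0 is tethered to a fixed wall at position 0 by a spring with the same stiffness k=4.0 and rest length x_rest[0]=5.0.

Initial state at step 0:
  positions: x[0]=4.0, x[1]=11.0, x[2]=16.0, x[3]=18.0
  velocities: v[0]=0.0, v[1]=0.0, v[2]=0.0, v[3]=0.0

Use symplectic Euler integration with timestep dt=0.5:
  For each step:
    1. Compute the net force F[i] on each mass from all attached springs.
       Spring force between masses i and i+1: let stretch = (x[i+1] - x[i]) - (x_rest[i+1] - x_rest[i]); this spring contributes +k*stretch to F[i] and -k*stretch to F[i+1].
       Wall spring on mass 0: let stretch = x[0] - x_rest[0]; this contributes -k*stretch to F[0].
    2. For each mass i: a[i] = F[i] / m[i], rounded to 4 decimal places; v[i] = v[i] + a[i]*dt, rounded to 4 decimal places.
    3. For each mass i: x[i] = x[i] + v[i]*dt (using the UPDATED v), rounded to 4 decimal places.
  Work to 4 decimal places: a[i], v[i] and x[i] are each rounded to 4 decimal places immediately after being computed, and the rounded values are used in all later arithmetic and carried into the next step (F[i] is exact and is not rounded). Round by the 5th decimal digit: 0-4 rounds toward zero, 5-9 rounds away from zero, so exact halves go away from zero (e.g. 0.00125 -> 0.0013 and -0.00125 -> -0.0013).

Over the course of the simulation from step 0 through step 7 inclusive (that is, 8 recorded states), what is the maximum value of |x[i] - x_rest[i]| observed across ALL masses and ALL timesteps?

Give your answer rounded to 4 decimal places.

Step 0: x=[4.0000 11.0000 16.0000 18.0000] v=[0.0000 0.0000 0.0000 0.0000]
Step 1: x=[7.0000 9.0000 13.0000 21.0000] v=[6.0000 -4.0000 -6.0000 6.0000]
Step 2: x=[5.0000 9.0000 14.0000 21.0000] v=[-4.0000 0.0000 2.0000 0.0000]
Step 3: x=[2.0000 10.0000 17.0000 19.0000] v=[-6.0000 2.0000 6.0000 -4.0000]
Step 4: x=[5.0000 10.0000 15.0000 20.0000] v=[6.0000 0.0000 -4.0000 2.0000]
Step 5: x=[8.0000 10.0000 13.0000 21.0000] v=[6.0000 0.0000 -4.0000 2.0000]
Step 6: x=[5.0000 11.0000 16.0000 19.0000] v=[-6.0000 2.0000 6.0000 -4.0000]
Step 7: x=[3.0000 11.0000 17.0000 19.0000] v=[-4.0000 0.0000 2.0000 0.0000]
Max displacement = 3.0000

Answer: 3.0000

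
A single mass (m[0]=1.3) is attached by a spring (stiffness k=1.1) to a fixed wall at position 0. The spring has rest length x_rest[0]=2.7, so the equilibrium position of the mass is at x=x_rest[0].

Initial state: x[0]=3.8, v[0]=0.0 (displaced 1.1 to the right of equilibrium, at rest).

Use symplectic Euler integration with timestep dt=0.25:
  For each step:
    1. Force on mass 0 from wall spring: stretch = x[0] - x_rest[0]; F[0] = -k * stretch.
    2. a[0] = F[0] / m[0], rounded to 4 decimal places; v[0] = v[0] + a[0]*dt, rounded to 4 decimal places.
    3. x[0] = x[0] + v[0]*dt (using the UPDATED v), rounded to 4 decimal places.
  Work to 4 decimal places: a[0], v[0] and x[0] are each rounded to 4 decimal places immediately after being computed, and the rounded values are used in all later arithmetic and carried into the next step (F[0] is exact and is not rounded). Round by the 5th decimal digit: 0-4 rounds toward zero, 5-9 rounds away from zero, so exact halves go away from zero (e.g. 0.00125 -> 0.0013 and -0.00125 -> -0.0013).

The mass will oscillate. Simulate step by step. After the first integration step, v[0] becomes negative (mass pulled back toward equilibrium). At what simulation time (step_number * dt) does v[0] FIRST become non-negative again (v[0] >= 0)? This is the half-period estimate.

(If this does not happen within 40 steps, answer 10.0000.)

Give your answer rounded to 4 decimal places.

Answer: 3.5000

Derivation:
Step 0: x=[3.8000] v=[0.0000]
Step 1: x=[3.7418] v=[-0.2327]
Step 2: x=[3.6285] v=[-0.4531]
Step 3: x=[3.4661] v=[-0.6495]
Step 4: x=[3.2632] v=[-0.8116]
Step 5: x=[3.0305] v=[-0.9308]
Step 6: x=[2.7803] v=[-1.0007]
Step 7: x=[2.5259] v=[-1.0177]
Step 8: x=[2.2807] v=[-0.9809]
Step 9: x=[2.0577] v=[-0.8922]
Step 10: x=[1.8686] v=[-0.7563]
Step 11: x=[1.7235] v=[-0.5804]
Step 12: x=[1.6301] v=[-0.3738]
Step 13: x=[1.5932] v=[-0.1475]
Step 14: x=[1.6149] v=[0.0866]
First v>=0 after going negative at step 14, time=3.5000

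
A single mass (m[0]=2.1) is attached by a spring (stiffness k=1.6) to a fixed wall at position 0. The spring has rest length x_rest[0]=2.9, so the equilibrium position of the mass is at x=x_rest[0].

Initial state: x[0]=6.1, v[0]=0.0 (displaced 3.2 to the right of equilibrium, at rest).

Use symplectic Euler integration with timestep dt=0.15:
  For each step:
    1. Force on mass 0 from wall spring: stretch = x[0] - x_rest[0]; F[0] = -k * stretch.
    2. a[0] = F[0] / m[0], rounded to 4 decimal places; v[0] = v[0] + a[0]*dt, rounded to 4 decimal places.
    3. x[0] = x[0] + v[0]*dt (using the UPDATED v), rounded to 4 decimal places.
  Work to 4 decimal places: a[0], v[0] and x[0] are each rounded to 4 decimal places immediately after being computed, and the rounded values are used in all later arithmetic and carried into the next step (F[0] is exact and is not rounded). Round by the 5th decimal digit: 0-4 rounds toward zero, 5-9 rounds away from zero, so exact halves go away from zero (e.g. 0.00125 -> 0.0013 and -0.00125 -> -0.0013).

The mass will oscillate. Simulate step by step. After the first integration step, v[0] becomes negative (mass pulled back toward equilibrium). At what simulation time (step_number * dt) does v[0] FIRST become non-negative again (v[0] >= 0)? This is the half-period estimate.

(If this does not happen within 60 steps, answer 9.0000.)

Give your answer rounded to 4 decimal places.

Step 0: x=[6.1000] v=[0.0000]
Step 1: x=[6.0451] v=[-0.3657]
Step 2: x=[5.9363] v=[-0.7251]
Step 3: x=[5.7755] v=[-1.0721]
Step 4: x=[5.5654] v=[-1.4007]
Step 5: x=[5.3096] v=[-1.7053]
Step 6: x=[5.0125] v=[-1.9807]
Step 7: x=[4.6792] v=[-2.2221]
Step 8: x=[4.3154] v=[-2.4254]
Step 9: x=[3.9273] v=[-2.5872]
Step 10: x=[3.5216] v=[-2.7046]
Step 11: x=[3.1053] v=[-2.7756]
Step 12: x=[2.6854] v=[-2.7991]
Step 13: x=[2.2692] v=[-2.7746]
Step 14: x=[1.8638] v=[-2.7025]
Step 15: x=[1.4762] v=[-2.5841]
Step 16: x=[1.1130] v=[-2.4214]
Step 17: x=[0.7804] v=[-2.2172]
Step 18: x=[0.4842] v=[-1.9750]
Step 19: x=[0.2294] v=[-1.6989]
Step 20: x=[0.0203] v=[-1.3937]
Step 21: x=[-0.1394] v=[-1.0646]
Step 22: x=[-0.2470] v=[-0.7172]
Step 23: x=[-0.3006] v=[-0.3575]
Step 24: x=[-0.2994] v=[0.0083]
First v>=0 after going negative at step 24, time=3.6000

Answer: 3.6000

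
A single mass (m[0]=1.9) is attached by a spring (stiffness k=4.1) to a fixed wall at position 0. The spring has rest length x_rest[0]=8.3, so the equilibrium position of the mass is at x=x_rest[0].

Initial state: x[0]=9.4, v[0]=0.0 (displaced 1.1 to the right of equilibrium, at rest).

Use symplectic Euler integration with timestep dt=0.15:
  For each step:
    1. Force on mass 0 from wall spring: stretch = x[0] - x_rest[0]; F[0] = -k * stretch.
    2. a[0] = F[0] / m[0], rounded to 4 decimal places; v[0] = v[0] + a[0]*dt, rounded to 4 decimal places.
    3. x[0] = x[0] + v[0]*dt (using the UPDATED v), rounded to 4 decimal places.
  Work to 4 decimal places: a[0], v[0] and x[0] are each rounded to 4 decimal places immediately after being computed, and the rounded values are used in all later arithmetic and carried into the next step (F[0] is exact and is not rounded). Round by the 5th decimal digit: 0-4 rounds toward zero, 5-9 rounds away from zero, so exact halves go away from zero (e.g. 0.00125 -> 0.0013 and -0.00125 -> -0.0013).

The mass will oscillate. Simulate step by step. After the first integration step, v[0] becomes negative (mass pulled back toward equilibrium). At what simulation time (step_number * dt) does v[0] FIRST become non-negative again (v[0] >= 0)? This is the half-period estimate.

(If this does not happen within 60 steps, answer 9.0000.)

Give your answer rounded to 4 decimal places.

Step 0: x=[9.4000] v=[0.0000]
Step 1: x=[9.3466] v=[-0.3561]
Step 2: x=[9.2424] v=[-0.6949]
Step 3: x=[9.0924] v=[-0.9999]
Step 4: x=[8.9039] v=[-1.2564]
Step 5: x=[8.6861] v=[-1.4519]
Step 6: x=[8.4496] v=[-1.5769]
Step 7: x=[8.2058] v=[-1.6253]
Step 8: x=[7.9666] v=[-1.5948]
Step 9: x=[7.7436] v=[-1.4869]
Step 10: x=[7.5476] v=[-1.3068]
Step 11: x=[7.3881] v=[-1.0633]
Step 12: x=[7.2729] v=[-0.7681]
Step 13: x=[7.2076] v=[-0.4356]
Step 14: x=[7.1953] v=[-0.0820]
Step 15: x=[7.2366] v=[0.2756]
First v>=0 after going negative at step 15, time=2.2500

Answer: 2.2500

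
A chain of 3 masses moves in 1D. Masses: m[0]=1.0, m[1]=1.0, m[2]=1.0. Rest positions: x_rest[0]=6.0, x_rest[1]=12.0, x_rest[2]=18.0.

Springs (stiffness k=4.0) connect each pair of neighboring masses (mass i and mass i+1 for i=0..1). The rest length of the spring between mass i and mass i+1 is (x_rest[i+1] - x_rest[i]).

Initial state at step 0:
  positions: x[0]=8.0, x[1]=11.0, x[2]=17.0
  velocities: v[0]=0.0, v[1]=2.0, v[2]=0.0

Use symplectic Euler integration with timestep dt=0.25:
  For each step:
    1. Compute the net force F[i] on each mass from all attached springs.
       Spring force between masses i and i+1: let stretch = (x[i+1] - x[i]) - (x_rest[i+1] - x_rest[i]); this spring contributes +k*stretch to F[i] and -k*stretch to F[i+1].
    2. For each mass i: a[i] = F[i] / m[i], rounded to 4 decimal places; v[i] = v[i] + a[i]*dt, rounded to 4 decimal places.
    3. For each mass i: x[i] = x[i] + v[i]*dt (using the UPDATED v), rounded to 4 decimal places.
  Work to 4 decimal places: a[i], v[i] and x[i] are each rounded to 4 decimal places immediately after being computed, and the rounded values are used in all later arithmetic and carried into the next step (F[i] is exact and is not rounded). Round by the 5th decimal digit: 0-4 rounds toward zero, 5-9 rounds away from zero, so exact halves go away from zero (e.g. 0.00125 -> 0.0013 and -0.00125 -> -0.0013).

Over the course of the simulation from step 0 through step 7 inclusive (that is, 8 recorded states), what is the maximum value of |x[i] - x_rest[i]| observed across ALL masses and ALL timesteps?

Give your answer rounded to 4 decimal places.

Answer: 3.1986

Derivation:
Step 0: x=[8.0000 11.0000 17.0000] v=[0.0000 2.0000 0.0000]
Step 1: x=[7.2500 12.2500 17.0000] v=[-3.0000 5.0000 0.0000]
Step 2: x=[6.2500 13.4375 17.3125] v=[-4.0000 4.7500 1.2500]
Step 3: x=[5.5469 13.7969 18.1563] v=[-2.8125 1.4375 3.3750]
Step 4: x=[5.4063 13.1836 19.4102] v=[-0.5625 -2.4531 5.0156]
Step 5: x=[5.7100 12.1827 20.6075] v=[1.2148 -4.0038 4.7890]
Step 6: x=[6.1319 11.6698 21.1986] v=[1.6875 -2.0517 2.3642]
Step 7: x=[6.4383 12.1546 20.9075] v=[1.2254 1.9392 -1.1646]
Max displacement = 3.1986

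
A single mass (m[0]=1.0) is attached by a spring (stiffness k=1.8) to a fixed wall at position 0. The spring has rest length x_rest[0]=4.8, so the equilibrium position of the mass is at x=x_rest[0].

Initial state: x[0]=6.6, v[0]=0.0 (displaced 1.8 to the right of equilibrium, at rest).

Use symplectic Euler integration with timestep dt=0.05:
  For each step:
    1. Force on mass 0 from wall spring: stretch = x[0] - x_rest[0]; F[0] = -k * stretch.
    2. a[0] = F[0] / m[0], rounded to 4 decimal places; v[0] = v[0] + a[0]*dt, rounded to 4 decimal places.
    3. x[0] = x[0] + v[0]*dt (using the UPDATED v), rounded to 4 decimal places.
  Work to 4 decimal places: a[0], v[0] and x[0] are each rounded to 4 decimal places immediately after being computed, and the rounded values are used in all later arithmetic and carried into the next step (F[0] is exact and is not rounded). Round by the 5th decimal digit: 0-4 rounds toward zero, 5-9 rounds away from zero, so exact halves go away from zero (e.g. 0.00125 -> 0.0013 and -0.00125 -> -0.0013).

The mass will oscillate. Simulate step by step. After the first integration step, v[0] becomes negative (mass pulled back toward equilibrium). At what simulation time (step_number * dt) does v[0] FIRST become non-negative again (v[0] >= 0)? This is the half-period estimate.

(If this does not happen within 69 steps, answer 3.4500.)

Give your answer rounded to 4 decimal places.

Step 0: x=[6.6000] v=[0.0000]
Step 1: x=[6.5919] v=[-0.1620]
Step 2: x=[6.5757] v=[-0.3233]
Step 3: x=[6.5515] v=[-0.4831]
Step 4: x=[6.5195] v=[-0.6407]
Step 5: x=[6.4797] v=[-0.7955]
Step 6: x=[6.4324] v=[-0.9467]
Step 7: x=[6.3777] v=[-1.0936]
Step 8: x=[6.3159] v=[-1.2356]
Step 9: x=[6.2473] v=[-1.3720]
Step 10: x=[6.1722] v=[-1.5023]
Step 11: x=[6.0909] v=[-1.6258]
Step 12: x=[6.0038] v=[-1.7420]
Step 13: x=[5.9113] v=[-1.8503]
Step 14: x=[5.8138] v=[-1.9503]
Step 15: x=[5.7117] v=[-2.0415]
Step 16: x=[5.6055] v=[-2.1236]
Step 17: x=[5.4957] v=[-2.1961]
Step 18: x=[5.3828] v=[-2.2587]
Step 19: x=[5.2672] v=[-2.3112]
Step 20: x=[5.1495] v=[-2.3533]
Step 21: x=[5.0303] v=[-2.3848]
Step 22: x=[4.9100] v=[-2.4055]
Step 23: x=[4.7892] v=[-2.4154]
Step 24: x=[4.6685] v=[-2.4144]
Step 25: x=[4.5484] v=[-2.4026]
Step 26: x=[4.4294] v=[-2.3800]
Step 27: x=[4.3121] v=[-2.3466]
Step 28: x=[4.1970] v=[-2.3027]
Step 29: x=[4.0846] v=[-2.2484]
Step 30: x=[3.9754] v=[-2.1840]
Step 31: x=[3.8699] v=[-2.1098]
Step 32: x=[3.7686] v=[-2.0261]
Step 33: x=[3.6719] v=[-1.9333]
Step 34: x=[3.5803] v=[-1.8318]
Step 35: x=[3.4942] v=[-1.7220]
Step 36: x=[3.4140] v=[-1.6045]
Step 37: x=[3.3400] v=[-1.4798]
Step 38: x=[3.2726] v=[-1.3484]
Step 39: x=[3.2121] v=[-1.2109]
Step 40: x=[3.1587] v=[-1.0680]
Step 41: x=[3.1127] v=[-0.9203]
Step 42: x=[3.0743] v=[-0.7684]
Step 43: x=[3.0436] v=[-0.6131]
Step 44: x=[3.0209] v=[-0.4550]
Step 45: x=[3.0062] v=[-0.2949]
Step 46: x=[2.9995] v=[-0.1335]
Step 47: x=[3.0009] v=[0.0285]
First v>=0 after going negative at step 47, time=2.3500

Answer: 2.3500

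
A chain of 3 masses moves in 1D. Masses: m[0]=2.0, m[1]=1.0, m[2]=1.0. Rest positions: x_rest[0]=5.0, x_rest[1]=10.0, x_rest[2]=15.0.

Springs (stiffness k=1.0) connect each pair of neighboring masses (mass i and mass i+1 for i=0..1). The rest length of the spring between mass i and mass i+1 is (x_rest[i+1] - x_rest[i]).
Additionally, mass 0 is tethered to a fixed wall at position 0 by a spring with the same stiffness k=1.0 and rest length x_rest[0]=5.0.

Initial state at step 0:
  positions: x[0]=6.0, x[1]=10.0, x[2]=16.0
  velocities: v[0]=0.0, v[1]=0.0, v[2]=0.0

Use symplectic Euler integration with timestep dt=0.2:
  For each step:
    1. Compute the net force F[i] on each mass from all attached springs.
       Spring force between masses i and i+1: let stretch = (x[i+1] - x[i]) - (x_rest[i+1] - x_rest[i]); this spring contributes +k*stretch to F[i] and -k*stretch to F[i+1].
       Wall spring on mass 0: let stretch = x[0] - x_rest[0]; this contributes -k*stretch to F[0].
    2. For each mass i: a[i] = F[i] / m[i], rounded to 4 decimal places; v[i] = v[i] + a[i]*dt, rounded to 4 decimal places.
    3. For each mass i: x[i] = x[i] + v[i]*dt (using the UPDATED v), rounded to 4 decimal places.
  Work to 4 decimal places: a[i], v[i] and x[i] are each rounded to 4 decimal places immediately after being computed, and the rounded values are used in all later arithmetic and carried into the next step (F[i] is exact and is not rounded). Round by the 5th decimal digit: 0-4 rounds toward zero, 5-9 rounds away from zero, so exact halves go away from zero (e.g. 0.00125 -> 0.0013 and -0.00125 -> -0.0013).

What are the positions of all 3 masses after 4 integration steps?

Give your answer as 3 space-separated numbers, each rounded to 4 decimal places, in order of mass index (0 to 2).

Step 0: x=[6.0000 10.0000 16.0000] v=[0.0000 0.0000 0.0000]
Step 1: x=[5.9600 10.0800 15.9600] v=[-0.2000 0.4000 -0.2000]
Step 2: x=[5.8832 10.2304 15.8848] v=[-0.3840 0.7520 -0.3760]
Step 3: x=[5.7757 10.4331 15.7834] v=[-0.5376 1.0134 -0.5069]
Step 4: x=[5.6458 10.6635 15.6680] v=[-0.6494 1.1520 -0.5770]

Answer: 5.6458 10.6635 15.6680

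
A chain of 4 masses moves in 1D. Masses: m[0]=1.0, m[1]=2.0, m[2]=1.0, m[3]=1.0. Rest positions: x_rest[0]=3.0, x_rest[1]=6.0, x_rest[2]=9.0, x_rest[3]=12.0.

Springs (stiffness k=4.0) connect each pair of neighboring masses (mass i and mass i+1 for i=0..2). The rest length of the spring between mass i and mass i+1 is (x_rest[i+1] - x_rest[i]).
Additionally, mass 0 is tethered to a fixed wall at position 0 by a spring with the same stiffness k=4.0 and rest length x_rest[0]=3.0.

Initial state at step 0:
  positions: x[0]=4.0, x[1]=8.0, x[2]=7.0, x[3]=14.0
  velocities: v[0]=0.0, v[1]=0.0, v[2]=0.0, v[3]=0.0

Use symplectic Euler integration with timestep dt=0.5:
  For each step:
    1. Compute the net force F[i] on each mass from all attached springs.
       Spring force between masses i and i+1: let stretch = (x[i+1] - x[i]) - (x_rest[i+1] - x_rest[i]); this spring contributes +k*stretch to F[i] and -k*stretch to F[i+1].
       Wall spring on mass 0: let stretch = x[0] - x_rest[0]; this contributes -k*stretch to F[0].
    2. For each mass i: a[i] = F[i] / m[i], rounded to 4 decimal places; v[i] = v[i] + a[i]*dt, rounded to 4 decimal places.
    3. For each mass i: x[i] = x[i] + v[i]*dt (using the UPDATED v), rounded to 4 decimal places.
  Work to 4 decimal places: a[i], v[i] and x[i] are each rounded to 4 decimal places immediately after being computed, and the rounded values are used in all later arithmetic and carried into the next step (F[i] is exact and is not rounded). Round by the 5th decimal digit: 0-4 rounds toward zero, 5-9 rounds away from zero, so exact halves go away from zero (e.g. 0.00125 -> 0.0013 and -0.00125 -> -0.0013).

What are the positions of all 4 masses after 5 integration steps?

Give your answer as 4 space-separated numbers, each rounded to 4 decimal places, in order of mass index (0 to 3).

Step 0: x=[4.0000 8.0000 7.0000 14.0000] v=[0.0000 0.0000 0.0000 0.0000]
Step 1: x=[4.0000 5.5000 15.0000 10.0000] v=[0.0000 -5.0000 16.0000 -8.0000]
Step 2: x=[1.5000 7.0000 8.5000 14.0000] v=[-5.0000 3.0000 -13.0000 8.0000]
Step 3: x=[3.0000 6.5000 6.0000 15.5000] v=[3.0000 -1.0000 -5.0000 3.0000]
Step 4: x=[5.0000 4.0000 13.5000 10.5000] v=[4.0000 -5.0000 15.0000 -10.0000]
Step 5: x=[1.0000 6.7500 8.5000 11.5000] v=[-8.0000 5.5000 -10.0000 2.0000]

Answer: 1.0000 6.7500 8.5000 11.5000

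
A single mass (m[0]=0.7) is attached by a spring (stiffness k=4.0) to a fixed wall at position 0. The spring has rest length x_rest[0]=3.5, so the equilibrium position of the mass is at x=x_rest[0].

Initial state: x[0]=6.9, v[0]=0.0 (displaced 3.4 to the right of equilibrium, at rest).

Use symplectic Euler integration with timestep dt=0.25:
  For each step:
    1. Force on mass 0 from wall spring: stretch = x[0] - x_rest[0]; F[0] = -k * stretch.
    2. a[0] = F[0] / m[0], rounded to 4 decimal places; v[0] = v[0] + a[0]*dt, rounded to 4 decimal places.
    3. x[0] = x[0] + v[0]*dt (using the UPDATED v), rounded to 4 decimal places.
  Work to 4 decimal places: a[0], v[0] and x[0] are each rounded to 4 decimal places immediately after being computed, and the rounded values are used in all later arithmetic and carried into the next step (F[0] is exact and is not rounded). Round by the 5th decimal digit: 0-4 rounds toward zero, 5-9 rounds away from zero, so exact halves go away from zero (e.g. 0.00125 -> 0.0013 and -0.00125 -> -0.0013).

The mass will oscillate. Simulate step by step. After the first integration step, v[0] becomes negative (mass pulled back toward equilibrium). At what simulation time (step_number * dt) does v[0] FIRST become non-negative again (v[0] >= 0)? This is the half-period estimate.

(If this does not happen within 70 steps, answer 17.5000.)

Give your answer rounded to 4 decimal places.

Answer: 1.5000

Derivation:
Step 0: x=[6.9000] v=[0.0000]
Step 1: x=[5.6857] v=[-4.8572]
Step 2: x=[3.6908] v=[-7.9796]
Step 3: x=[1.6278] v=[-8.2522]
Step 4: x=[0.2334] v=[-5.5776]
Step 5: x=[0.0057] v=[-0.9110]
Step 6: x=[1.0259] v=[4.0809]
First v>=0 after going negative at step 6, time=1.5000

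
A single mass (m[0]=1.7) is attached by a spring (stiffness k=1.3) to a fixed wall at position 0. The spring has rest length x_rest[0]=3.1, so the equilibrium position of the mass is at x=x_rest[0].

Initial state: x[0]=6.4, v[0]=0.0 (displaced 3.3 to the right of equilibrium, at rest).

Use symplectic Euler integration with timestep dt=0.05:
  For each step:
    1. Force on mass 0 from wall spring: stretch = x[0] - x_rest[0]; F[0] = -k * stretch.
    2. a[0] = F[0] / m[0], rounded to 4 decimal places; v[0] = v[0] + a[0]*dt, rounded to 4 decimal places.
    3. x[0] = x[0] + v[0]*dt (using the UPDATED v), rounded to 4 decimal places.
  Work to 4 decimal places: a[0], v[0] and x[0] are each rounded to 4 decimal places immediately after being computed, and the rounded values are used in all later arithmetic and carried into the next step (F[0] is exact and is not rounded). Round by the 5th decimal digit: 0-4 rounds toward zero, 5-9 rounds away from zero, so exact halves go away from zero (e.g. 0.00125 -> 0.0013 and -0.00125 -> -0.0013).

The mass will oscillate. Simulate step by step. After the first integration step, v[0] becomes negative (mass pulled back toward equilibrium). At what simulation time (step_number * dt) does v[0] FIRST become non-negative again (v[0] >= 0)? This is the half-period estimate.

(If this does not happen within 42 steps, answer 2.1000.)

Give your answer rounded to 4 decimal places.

Step 0: x=[6.4000] v=[0.0000]
Step 1: x=[6.3937] v=[-0.1262]
Step 2: x=[6.3811] v=[-0.2521]
Step 3: x=[6.3622] v=[-0.3776]
Step 4: x=[6.3371] v=[-0.5023]
Step 5: x=[6.3058] v=[-0.6261]
Step 6: x=[6.2684] v=[-0.7487]
Step 7: x=[6.2249] v=[-0.8698]
Step 8: x=[6.1754] v=[-0.9893]
Step 9: x=[6.1201] v=[-1.1069]
Step 10: x=[6.0590] v=[-1.2224]
Step 11: x=[5.9922] v=[-1.3355]
Step 12: x=[5.9199] v=[-1.4461]
Step 13: x=[5.8422] v=[-1.5539]
Step 14: x=[5.7593] v=[-1.6588]
Step 15: x=[5.6713] v=[-1.7605]
Step 16: x=[5.5784] v=[-1.8588]
Step 17: x=[5.4807] v=[-1.9536]
Step 18: x=[5.3785] v=[-2.0446]
Step 19: x=[5.2719] v=[-2.1317]
Step 20: x=[5.1612] v=[-2.2147]
Step 21: x=[5.0465] v=[-2.2935]
Step 22: x=[4.9281] v=[-2.3679]
Step 23: x=[4.8062] v=[-2.4378]
Step 24: x=[4.6811] v=[-2.5030]
Step 25: x=[4.5529] v=[-2.5635]
Step 26: x=[4.4219] v=[-2.6191]
Step 27: x=[4.2884] v=[-2.6696]
Step 28: x=[4.1527] v=[-2.7150]
Step 29: x=[4.0149] v=[-2.7553]
Step 30: x=[3.8754] v=[-2.7903]
Step 31: x=[3.7344] v=[-2.8200]
Step 32: x=[3.5922] v=[-2.8443]
Step 33: x=[3.4490] v=[-2.8631]
Step 34: x=[3.3052] v=[-2.8764]
Step 35: x=[3.1610] v=[-2.8842]
Step 36: x=[3.0167] v=[-2.8865]
Step 37: x=[2.8725] v=[-2.8833]
Step 38: x=[2.7288] v=[-2.8746]
Step 39: x=[2.5858] v=[-2.8604]
Step 40: x=[2.4438] v=[-2.8407]
Step 41: x=[2.3030] v=[-2.8156]
Step 42: x=[2.1637] v=[-2.7851]
v[0] did not become non-negative within 42 steps; using fallback time=2.1000

Answer: 2.1000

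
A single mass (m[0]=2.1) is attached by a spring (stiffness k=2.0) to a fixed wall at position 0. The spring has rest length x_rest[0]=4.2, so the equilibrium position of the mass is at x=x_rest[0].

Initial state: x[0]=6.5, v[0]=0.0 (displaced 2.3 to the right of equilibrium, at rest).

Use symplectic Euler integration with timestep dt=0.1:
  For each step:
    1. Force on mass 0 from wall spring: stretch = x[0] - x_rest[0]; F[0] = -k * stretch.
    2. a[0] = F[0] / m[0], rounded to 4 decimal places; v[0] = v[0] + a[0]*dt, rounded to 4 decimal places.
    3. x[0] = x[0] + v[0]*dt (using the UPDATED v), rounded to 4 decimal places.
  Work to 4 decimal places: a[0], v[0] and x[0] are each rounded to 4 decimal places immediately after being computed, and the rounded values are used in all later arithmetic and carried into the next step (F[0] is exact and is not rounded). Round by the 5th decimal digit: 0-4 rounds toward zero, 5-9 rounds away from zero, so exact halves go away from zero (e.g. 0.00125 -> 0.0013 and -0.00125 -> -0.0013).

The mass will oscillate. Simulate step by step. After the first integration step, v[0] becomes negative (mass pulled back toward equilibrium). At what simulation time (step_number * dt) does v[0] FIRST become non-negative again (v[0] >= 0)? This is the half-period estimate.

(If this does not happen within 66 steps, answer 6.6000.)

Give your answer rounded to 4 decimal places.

Answer: 3.3000

Derivation:
Step 0: x=[6.5000] v=[0.0000]
Step 1: x=[6.4781] v=[-0.2191]
Step 2: x=[6.4345] v=[-0.4361]
Step 3: x=[6.3696] v=[-0.6489]
Step 4: x=[6.2841] v=[-0.8555]
Step 5: x=[6.1787] v=[-1.0540]
Step 6: x=[6.0545] v=[-1.2425]
Step 7: x=[5.9126] v=[-1.4191]
Step 8: x=[5.7544] v=[-1.5822]
Step 9: x=[5.5814] v=[-1.7302]
Step 10: x=[5.3952] v=[-1.8618]
Step 11: x=[5.1976] v=[-1.9756]
Step 12: x=[4.9905] v=[-2.0706]
Step 13: x=[4.7759] v=[-2.1459]
Step 14: x=[4.5558] v=[-2.2008]
Step 15: x=[4.3323] v=[-2.2347]
Step 16: x=[4.1076] v=[-2.2473]
Step 17: x=[3.8838] v=[-2.2385]
Step 18: x=[3.6630] v=[-2.2084]
Step 19: x=[3.4473] v=[-2.1573]
Step 20: x=[3.2387] v=[-2.0856]
Step 21: x=[3.0393] v=[-1.9941]
Step 22: x=[2.8509] v=[-1.8836]
Step 23: x=[2.6754] v=[-1.7551]
Step 24: x=[2.5144] v=[-1.6099]
Step 25: x=[2.3695] v=[-1.4494]
Step 26: x=[2.2420] v=[-1.2751]
Step 27: x=[2.1331] v=[-1.0886]
Step 28: x=[2.0439] v=[-0.8918]
Step 29: x=[1.9753] v=[-0.6865]
Step 30: x=[1.9278] v=[-0.4746]
Step 31: x=[1.9020] v=[-0.2582]
Step 32: x=[1.8981] v=[-0.0393]
Step 33: x=[1.9161] v=[0.1799]
First v>=0 after going negative at step 33, time=3.3000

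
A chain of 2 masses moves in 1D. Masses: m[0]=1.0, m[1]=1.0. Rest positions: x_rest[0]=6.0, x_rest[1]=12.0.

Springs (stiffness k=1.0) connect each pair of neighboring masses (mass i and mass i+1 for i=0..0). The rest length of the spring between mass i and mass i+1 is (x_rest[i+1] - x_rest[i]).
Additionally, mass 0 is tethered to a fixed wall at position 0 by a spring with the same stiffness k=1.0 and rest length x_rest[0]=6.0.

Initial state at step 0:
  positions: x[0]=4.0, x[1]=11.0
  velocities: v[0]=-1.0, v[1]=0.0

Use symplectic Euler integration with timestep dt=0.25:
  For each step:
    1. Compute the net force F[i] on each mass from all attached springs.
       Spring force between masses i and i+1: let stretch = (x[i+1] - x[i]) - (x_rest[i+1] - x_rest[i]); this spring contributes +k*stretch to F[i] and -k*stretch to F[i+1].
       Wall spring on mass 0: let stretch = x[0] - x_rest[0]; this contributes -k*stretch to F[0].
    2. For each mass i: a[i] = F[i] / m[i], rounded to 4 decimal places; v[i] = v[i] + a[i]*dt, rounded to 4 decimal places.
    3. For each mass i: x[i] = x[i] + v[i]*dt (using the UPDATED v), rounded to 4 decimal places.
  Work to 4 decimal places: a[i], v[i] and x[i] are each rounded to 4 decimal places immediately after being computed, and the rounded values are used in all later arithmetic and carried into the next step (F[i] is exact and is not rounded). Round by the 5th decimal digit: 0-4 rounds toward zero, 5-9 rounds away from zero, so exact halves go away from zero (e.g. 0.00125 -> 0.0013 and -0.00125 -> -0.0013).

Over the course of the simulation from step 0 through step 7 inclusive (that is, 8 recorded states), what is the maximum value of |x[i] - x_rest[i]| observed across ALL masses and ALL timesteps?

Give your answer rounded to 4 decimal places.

Step 0: x=[4.0000 11.0000] v=[-1.0000 0.0000]
Step 1: x=[3.9375 10.9375] v=[-0.2500 -0.2500]
Step 2: x=[4.0664 10.8125] v=[0.5156 -0.5000]
Step 3: x=[4.3628 10.6409] v=[1.1855 -0.6865]
Step 4: x=[4.7789 10.4519] v=[1.6643 -0.7560]
Step 5: x=[5.2509 10.2833] v=[1.8878 -0.6743]
Step 6: x=[5.7092 10.1752] v=[1.8332 -0.4324]
Step 7: x=[6.0898 10.1630] v=[1.5224 -0.0489]
Max displacement = 2.0625

Answer: 2.0625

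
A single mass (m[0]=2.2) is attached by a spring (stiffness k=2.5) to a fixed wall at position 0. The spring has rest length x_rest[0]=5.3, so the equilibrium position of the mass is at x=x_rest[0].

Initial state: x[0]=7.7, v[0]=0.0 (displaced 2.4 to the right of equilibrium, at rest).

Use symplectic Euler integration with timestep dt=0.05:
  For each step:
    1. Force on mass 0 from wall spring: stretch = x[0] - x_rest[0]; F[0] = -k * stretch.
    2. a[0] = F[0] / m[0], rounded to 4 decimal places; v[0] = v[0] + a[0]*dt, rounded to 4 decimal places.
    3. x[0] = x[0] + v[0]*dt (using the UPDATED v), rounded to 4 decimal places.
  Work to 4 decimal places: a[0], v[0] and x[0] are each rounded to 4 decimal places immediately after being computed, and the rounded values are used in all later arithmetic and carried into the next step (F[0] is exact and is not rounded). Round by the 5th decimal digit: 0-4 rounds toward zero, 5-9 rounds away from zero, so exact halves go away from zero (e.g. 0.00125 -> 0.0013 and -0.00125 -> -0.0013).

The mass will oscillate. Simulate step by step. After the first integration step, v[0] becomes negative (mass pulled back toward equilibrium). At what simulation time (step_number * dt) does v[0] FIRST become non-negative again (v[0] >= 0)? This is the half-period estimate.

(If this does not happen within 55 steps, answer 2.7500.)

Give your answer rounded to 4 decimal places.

Step 0: x=[7.7000] v=[0.0000]
Step 1: x=[7.6932] v=[-0.1364]
Step 2: x=[7.6796] v=[-0.2724]
Step 3: x=[7.6592] v=[-0.4076]
Step 4: x=[7.6321] v=[-0.5416]
Step 5: x=[7.5984] v=[-0.6741]
Step 6: x=[7.5582] v=[-0.8047]
Step 7: x=[7.5116] v=[-0.9330]
Step 8: x=[7.4587] v=[-1.0587]
Step 9: x=[7.3996] v=[-1.1814]
Step 10: x=[7.3346] v=[-1.3007]
Step 11: x=[7.2638] v=[-1.4163]
Step 12: x=[7.1874] v=[-1.5279]
Step 13: x=[7.1056] v=[-1.6351]
Step 14: x=[7.0187] v=[-1.7377]
Step 15: x=[6.9269] v=[-1.8354]
Step 16: x=[6.8305] v=[-1.9278]
Step 17: x=[6.7298] v=[-2.0148]
Step 18: x=[6.6250] v=[-2.0960]
Step 19: x=[6.5164] v=[-2.1713]
Step 20: x=[6.4044] v=[-2.2404]
Step 21: x=[6.2892] v=[-2.3032]
Step 22: x=[6.1712] v=[-2.3594]
Step 23: x=[6.0508] v=[-2.4089]
Step 24: x=[5.9282] v=[-2.4516]
Step 25: x=[5.8038] v=[-2.4873]
Step 26: x=[5.6780] v=[-2.5159]
Step 27: x=[5.5511] v=[-2.5374]
Step 28: x=[5.4235] v=[-2.5517]
Step 29: x=[5.2956] v=[-2.5587]
Step 30: x=[5.1677] v=[-2.5585]
Step 31: x=[5.0402] v=[-2.5510]
Step 32: x=[4.9134] v=[-2.5362]
Step 33: x=[4.7877] v=[-2.5142]
Step 34: x=[4.6634] v=[-2.4851]
Step 35: x=[4.5410] v=[-2.4489]
Step 36: x=[4.4207] v=[-2.4058]
Step 37: x=[4.3029] v=[-2.3558]
Step 38: x=[4.1879] v=[-2.2991]
Step 39: x=[4.0761] v=[-2.2359]
Step 40: x=[3.9678] v=[-2.1664]
Step 41: x=[3.8633] v=[-2.0907]
Step 42: x=[3.7628] v=[-2.0091]
Step 43: x=[3.6667] v=[-1.9218]
Step 44: x=[3.5753] v=[-1.8290]
Step 45: x=[3.4888] v=[-1.7310]
Step 46: x=[3.4074] v=[-1.6281]
Step 47: x=[3.3314] v=[-1.5206]
Step 48: x=[3.2610] v=[-1.4088]
Step 49: x=[3.1964] v=[-1.2930]
Step 50: x=[3.1377] v=[-1.1735]
Step 51: x=[3.0852] v=[-1.0506]
Step 52: x=[3.0390] v=[-0.9248]
Step 53: x=[2.9992] v=[-0.7963]
Step 54: x=[2.9659] v=[-0.6656]
Step 55: x=[2.9393] v=[-0.5330]
v[0] did not become non-negative within 55 steps; using fallback time=2.7500

Answer: 2.7500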